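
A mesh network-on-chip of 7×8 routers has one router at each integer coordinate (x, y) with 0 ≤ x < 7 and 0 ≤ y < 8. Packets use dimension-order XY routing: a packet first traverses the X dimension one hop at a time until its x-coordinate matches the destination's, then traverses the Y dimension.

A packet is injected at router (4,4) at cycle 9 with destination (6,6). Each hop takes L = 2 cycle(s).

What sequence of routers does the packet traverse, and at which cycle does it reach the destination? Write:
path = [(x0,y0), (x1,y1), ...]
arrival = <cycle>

path = [(4,4), (5,4), (6,4), (6,5), (6,6)]
arrival = 17

t=9: at (4,4)
t=11: at (5,4) after E
t=13: at (6,4) after E
t=15: at (6,5) after N
t=17: at (6,6) after N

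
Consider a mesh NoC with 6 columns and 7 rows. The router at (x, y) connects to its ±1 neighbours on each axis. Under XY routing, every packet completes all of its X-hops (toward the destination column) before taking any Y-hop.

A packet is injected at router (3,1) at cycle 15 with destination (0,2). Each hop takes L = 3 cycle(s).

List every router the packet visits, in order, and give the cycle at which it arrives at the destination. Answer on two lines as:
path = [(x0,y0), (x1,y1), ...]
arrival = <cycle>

path = [(3,1), (2,1), (1,1), (0,1), (0,2)]
arrival = 27

hop 0: (3,1) @ cyc 15
hop 1: (2,1) @ cyc 18  [W]
hop 2: (1,1) @ cyc 21  [W]
hop 3: (0,1) @ cyc 24  [W]
hop 4: (0,2) @ cyc 27  [N]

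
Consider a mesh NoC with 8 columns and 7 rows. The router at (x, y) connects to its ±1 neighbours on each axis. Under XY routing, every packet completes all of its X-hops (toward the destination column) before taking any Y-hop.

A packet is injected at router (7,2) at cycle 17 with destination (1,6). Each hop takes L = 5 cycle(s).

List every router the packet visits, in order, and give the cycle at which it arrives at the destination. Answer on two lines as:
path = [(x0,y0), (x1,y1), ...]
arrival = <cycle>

  0. router=(7,2) cycle=17 (inject)
  1. router=(6,2) cycle=22 dir=W
  2. router=(5,2) cycle=27 dir=W
  3. router=(4,2) cycle=32 dir=W
  4. router=(3,2) cycle=37 dir=W
  5. router=(2,2) cycle=42 dir=W
  6. router=(1,2) cycle=47 dir=W
  7. router=(1,3) cycle=52 dir=N
  8. router=(1,4) cycle=57 dir=N
  9. router=(1,5) cycle=62 dir=N
  10. router=(1,6) cycle=67 dir=N

path = [(7,2), (6,2), (5,2), (4,2), (3,2), (2,2), (1,2), (1,3), (1,4), (1,5), (1,6)]
arrival = 67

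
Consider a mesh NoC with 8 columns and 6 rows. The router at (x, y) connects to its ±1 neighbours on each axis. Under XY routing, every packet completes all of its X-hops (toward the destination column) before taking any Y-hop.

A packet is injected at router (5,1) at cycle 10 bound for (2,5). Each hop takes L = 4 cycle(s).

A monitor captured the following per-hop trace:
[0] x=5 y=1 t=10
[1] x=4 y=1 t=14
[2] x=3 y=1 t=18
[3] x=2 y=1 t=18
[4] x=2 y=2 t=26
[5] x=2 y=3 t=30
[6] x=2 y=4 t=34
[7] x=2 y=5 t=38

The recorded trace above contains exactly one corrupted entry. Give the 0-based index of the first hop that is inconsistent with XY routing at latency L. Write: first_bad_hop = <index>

check 1→ d=(-1,0) cyc+4: ok
check 2→ d=(-1,0) cyc+4: ok
check 3→ d=(-1,0) cyc+0: BAD: Δcyc=0≠L

first_bad_hop = 3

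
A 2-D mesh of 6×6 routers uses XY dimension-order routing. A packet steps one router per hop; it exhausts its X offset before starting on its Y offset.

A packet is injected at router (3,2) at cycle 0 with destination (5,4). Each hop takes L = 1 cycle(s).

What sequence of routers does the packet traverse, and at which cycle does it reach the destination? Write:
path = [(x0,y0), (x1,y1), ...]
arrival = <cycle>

t=0: at (3,2)
t=1: at (4,2) after E
t=2: at (5,2) after E
t=3: at (5,3) after N
t=4: at (5,4) after N

path = [(3,2), (4,2), (5,2), (5,3), (5,4)]
arrival = 4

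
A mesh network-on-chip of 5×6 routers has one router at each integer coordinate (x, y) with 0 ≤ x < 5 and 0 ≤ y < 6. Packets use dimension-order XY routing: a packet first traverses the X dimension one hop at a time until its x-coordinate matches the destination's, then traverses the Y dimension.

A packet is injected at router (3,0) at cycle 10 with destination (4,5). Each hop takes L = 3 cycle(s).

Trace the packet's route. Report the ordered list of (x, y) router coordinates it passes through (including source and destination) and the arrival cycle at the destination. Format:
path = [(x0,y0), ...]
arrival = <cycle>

path = [(3,0), (4,0), (4,1), (4,2), (4,3), (4,4), (4,5)]
arrival = 28

  0. router=(3,0) cycle=10 (inject)
  1. router=(4,0) cycle=13 dir=E
  2. router=(4,1) cycle=16 dir=N
  3. router=(4,2) cycle=19 dir=N
  4. router=(4,3) cycle=22 dir=N
  5. router=(4,4) cycle=25 dir=N
  6. router=(4,5) cycle=28 dir=N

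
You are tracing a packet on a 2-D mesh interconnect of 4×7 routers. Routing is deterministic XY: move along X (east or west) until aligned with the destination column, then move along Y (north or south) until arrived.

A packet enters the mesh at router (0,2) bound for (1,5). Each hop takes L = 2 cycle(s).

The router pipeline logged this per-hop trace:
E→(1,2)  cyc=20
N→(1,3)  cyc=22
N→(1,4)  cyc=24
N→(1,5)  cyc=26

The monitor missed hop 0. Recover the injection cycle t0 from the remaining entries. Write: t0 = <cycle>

t0 = 18

The first recorded entry is hop 1 at cycle 20.
So t0 = 20 − 1·2 = 18.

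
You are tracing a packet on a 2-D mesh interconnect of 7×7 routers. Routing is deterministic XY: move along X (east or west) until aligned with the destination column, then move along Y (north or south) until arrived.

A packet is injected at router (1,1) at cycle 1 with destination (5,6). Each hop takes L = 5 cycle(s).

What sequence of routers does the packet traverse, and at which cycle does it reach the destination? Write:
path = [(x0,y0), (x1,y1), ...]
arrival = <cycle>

path = [(1,1), (2,1), (3,1), (4,1), (5,1), (5,2), (5,3), (5,4), (5,5), (5,6)]
arrival = 46

t=1: at (1,1)
t=6: at (2,1) after E
t=11: at (3,1) after E
t=16: at (4,1) after E
t=21: at (5,1) after E
t=26: at (5,2) after N
t=31: at (5,3) after N
t=36: at (5,4) after N
t=41: at (5,5) after N
t=46: at (5,6) after N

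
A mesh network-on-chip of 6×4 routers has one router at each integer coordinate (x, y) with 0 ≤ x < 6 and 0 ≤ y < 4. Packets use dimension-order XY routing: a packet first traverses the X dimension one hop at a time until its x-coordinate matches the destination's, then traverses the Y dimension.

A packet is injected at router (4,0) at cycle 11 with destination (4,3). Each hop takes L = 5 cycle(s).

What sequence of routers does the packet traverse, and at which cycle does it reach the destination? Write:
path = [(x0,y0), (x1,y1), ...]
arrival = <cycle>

path = [(4,0), (4,1), (4,2), (4,3)]
arrival = 26

t=11: at (4,0)
t=16: at (4,1) after N
t=21: at (4,2) after N
t=26: at (4,3) after N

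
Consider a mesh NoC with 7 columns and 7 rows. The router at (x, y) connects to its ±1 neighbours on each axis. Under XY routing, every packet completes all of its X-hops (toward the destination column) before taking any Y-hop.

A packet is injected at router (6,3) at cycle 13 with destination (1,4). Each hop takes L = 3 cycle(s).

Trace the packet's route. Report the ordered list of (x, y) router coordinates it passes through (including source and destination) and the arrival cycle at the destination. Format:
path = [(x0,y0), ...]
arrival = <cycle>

path = [(6,3), (5,3), (4,3), (3,3), (2,3), (1,3), (1,4)]
arrival = 31

src (6,3)  cyc=13
W→(5,3)  cyc=16
W→(4,3)  cyc=19
W→(3,3)  cyc=22
W→(2,3)  cyc=25
W→(1,3)  cyc=28
N→(1,4)  cyc=31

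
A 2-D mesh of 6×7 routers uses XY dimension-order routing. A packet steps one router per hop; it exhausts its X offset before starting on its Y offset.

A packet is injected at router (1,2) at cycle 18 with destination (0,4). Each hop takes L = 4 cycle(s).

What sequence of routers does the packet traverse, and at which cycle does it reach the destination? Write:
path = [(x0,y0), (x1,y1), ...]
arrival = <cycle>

path = [(1,2), (0,2), (0,3), (0,4)]
arrival = 30

  0. router=(1,2) cycle=18 (inject)
  1. router=(0,2) cycle=22 dir=W
  2. router=(0,3) cycle=26 dir=N
  3. router=(0,4) cycle=30 dir=N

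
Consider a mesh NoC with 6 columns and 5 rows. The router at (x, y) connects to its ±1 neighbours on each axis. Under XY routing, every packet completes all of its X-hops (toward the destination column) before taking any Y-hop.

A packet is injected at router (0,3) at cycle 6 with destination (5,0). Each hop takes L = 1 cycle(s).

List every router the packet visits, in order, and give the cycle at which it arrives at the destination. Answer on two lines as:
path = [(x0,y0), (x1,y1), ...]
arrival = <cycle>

path = [(0,3), (1,3), (2,3), (3,3), (4,3), (5,3), (5,2), (5,1), (5,0)]
arrival = 14

t=6: at (0,3)
t=7: at (1,3) after E
t=8: at (2,3) after E
t=9: at (3,3) after E
t=10: at (4,3) after E
t=11: at (5,3) after E
t=12: at (5,2) after S
t=13: at (5,1) after S
t=14: at (5,0) after S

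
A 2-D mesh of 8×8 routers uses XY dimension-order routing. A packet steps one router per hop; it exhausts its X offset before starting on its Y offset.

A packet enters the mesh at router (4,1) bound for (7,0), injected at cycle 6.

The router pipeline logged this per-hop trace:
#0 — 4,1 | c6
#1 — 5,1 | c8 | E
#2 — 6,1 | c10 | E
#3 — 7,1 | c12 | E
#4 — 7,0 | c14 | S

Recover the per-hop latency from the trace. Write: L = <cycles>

Between hops 0 and 1 the cycle counter advances 8 − 6 = 2.
Per-hop latency L = Δcyc = 2.

L = 2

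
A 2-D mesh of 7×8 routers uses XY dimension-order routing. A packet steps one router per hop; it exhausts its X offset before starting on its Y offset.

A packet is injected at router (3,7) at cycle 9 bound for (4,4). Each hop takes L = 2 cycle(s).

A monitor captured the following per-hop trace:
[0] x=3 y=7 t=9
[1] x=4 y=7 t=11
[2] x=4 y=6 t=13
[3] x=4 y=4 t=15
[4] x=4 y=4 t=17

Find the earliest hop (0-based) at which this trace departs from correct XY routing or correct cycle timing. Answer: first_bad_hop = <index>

[1] (+1,+0) / 2c ⇒ ok
[2] (+0,-1) / 2c ⇒ ok
[3] (+0,-2) / 2c ⇒ BAD: non-unit step

first_bad_hop = 3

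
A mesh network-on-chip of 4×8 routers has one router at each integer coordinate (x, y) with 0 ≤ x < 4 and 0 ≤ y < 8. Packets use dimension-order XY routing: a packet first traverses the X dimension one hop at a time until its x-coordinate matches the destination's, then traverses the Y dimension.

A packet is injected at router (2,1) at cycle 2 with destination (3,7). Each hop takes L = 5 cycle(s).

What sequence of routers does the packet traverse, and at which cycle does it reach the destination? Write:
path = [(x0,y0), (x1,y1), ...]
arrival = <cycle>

path = [(2,1), (3,1), (3,2), (3,3), (3,4), (3,5), (3,6), (3,7)]
arrival = 37

#0 — 2,1 | c2
#1 — 3,1 | c7 | E
#2 — 3,2 | c12 | N
#3 — 3,3 | c17 | N
#4 — 3,4 | c22 | N
#5 — 3,5 | c27 | N
#6 — 3,6 | c32 | N
#7 — 3,7 | c37 | N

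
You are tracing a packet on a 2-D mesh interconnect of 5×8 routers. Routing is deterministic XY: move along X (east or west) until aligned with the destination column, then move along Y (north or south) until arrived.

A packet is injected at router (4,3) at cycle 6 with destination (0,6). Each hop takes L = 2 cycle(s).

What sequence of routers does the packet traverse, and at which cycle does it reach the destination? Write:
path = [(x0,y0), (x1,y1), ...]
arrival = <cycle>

[0] x=4 y=3 t=6
[1] x=3 y=3 t=8 →W
[2] x=2 y=3 t=10 →W
[3] x=1 y=3 t=12 →W
[4] x=0 y=3 t=14 →W
[5] x=0 y=4 t=16 →N
[6] x=0 y=5 t=18 →N
[7] x=0 y=6 t=20 →N

path = [(4,3), (3,3), (2,3), (1,3), (0,3), (0,4), (0,5), (0,6)]
arrival = 20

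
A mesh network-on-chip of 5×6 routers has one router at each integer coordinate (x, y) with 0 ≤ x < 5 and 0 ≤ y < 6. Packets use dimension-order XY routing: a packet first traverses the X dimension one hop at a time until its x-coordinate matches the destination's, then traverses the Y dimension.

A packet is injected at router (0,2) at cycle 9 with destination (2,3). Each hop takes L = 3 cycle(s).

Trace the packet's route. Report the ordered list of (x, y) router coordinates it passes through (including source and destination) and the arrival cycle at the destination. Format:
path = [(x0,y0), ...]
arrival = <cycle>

src (0,2)  cyc=9
E→(1,2)  cyc=12
E→(2,2)  cyc=15
N→(2,3)  cyc=18

path = [(0,2), (1,2), (2,2), (2,3)]
arrival = 18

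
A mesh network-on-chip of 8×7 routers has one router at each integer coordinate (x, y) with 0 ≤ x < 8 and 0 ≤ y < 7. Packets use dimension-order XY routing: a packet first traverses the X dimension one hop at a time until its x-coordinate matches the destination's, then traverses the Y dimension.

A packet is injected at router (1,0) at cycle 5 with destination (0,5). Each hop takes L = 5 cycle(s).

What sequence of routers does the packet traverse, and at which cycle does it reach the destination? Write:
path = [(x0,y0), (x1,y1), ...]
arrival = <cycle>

#0 — 1,0 | c5
#1 — 0,0 | c10 | W
#2 — 0,1 | c15 | N
#3 — 0,2 | c20 | N
#4 — 0,3 | c25 | N
#5 — 0,4 | c30 | N
#6 — 0,5 | c35 | N

path = [(1,0), (0,0), (0,1), (0,2), (0,3), (0,4), (0,5)]
arrival = 35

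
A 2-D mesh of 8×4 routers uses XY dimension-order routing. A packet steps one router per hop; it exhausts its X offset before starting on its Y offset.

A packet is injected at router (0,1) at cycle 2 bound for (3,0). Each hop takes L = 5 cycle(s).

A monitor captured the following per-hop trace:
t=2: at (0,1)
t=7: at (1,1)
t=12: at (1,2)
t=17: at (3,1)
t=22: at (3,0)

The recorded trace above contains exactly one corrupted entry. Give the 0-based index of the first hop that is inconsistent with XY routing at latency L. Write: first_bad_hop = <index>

hop 1: step (+1,+0), +5 cyc — ok
hop 2: step (+0,+1), +5 cyc — BAD: Y-move but x=1≠3

first_bad_hop = 2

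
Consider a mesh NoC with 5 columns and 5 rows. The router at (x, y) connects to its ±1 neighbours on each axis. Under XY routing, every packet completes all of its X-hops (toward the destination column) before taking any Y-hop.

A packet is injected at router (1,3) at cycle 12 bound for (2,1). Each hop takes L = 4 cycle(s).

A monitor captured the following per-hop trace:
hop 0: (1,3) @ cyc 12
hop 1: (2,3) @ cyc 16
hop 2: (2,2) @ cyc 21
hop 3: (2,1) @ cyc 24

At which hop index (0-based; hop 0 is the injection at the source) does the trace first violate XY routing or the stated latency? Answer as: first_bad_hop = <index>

first_bad_hop = 2

[1] (+1,+0) / 4c ⇒ ok
[2] (+0,-1) / 5c ⇒ BAD: Δcyc=5≠L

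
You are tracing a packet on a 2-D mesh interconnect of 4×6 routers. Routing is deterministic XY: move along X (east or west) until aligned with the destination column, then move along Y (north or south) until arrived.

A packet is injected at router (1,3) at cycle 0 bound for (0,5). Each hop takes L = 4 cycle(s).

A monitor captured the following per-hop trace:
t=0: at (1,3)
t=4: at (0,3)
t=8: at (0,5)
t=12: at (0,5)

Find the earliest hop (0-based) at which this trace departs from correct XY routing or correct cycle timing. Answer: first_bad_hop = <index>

first_bad_hop = 2

[1] (-1,+0) / 4c ⇒ ok
[2] (+0,+2) / 4c ⇒ BAD: non-unit step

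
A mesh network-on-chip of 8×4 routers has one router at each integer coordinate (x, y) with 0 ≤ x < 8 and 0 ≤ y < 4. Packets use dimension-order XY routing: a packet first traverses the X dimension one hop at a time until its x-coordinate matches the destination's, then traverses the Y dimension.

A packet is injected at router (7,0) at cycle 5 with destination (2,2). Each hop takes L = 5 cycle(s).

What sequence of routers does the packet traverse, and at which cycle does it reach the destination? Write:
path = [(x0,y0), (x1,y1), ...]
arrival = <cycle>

t=5: at (7,0)
t=10: at (6,0) after W
t=15: at (5,0) after W
t=20: at (4,0) after W
t=25: at (3,0) after W
t=30: at (2,0) after W
t=35: at (2,1) after N
t=40: at (2,2) after N

path = [(7,0), (6,0), (5,0), (4,0), (3,0), (2,0), (2,1), (2,2)]
arrival = 40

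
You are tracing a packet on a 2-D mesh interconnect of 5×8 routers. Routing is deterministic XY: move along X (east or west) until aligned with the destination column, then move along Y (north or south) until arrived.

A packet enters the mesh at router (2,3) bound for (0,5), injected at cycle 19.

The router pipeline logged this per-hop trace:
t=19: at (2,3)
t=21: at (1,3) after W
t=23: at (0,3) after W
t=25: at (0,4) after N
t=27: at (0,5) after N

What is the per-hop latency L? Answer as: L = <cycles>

L = 2

cyc[1] − cyc[0] = 21 − 19 = 2.
Each hop adds L, hence L = 2.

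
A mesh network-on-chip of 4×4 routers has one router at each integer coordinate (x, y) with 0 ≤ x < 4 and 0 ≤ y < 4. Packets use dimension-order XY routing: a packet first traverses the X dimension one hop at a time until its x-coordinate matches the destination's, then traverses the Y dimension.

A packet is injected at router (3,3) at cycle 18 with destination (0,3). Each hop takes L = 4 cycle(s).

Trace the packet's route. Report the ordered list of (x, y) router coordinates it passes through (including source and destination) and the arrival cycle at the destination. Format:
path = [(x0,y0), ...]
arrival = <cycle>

[0] x=3 y=3 t=18
[1] x=2 y=3 t=22 →W
[2] x=1 y=3 t=26 →W
[3] x=0 y=3 t=30 →W

path = [(3,3), (2,3), (1,3), (0,3)]
arrival = 30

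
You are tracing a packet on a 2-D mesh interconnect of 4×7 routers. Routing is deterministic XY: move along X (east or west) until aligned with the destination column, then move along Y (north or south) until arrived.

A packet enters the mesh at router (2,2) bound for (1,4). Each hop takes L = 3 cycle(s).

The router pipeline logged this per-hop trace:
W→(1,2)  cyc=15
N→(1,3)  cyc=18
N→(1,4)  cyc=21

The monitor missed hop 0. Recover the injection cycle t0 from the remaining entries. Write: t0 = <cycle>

t0 = 12

The first recorded entry is hop 1 at cycle 15.
Therefore t0 = 15 − L = 12.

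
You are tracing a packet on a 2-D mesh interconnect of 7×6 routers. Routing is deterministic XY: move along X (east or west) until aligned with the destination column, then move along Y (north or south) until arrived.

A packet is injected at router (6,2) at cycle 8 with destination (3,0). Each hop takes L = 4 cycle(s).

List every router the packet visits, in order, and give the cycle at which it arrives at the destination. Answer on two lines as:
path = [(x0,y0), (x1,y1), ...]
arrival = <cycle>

path = [(6,2), (5,2), (4,2), (3,2), (3,1), (3,0)]
arrival = 28

hop 0: (6,2) @ cyc 8
hop 1: (5,2) @ cyc 12  [W]
hop 2: (4,2) @ cyc 16  [W]
hop 3: (3,2) @ cyc 20  [W]
hop 4: (3,1) @ cyc 24  [S]
hop 5: (3,0) @ cyc 28  [S]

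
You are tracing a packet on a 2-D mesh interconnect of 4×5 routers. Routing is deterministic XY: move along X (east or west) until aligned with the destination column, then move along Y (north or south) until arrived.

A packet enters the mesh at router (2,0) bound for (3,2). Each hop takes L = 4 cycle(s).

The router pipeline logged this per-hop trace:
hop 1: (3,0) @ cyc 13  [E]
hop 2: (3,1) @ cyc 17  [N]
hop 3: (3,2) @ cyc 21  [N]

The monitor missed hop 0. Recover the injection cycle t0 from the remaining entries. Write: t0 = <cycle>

The first recorded entry is hop 1 at cycle 13.
Subtract one hop: t0 = 13 − 4 = 9.

t0 = 9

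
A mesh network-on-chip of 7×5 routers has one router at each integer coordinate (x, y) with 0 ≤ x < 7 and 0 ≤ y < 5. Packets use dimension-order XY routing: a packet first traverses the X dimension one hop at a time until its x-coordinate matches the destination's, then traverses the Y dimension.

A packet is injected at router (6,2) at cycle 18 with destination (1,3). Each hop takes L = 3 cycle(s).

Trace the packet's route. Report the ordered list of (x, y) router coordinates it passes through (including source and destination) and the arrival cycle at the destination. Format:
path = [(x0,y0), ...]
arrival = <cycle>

path = [(6,2), (5,2), (4,2), (3,2), (2,2), (1,2), (1,3)]
arrival = 36

#0 — 6,2 | c18
#1 — 5,2 | c21 | W
#2 — 4,2 | c24 | W
#3 — 3,2 | c27 | W
#4 — 2,2 | c30 | W
#5 — 1,2 | c33 | W
#6 — 1,3 | c36 | N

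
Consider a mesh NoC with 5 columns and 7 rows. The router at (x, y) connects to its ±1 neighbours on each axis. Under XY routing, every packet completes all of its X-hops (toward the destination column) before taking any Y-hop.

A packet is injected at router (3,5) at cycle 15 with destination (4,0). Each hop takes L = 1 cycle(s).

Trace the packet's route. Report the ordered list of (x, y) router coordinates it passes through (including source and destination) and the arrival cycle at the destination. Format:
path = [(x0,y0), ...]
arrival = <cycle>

path = [(3,5), (4,5), (4,4), (4,3), (4,2), (4,1), (4,0)]
arrival = 21

src (3,5)  cyc=15
E→(4,5)  cyc=16
S→(4,4)  cyc=17
S→(4,3)  cyc=18
S→(4,2)  cyc=19
S→(4,1)  cyc=20
S→(4,0)  cyc=21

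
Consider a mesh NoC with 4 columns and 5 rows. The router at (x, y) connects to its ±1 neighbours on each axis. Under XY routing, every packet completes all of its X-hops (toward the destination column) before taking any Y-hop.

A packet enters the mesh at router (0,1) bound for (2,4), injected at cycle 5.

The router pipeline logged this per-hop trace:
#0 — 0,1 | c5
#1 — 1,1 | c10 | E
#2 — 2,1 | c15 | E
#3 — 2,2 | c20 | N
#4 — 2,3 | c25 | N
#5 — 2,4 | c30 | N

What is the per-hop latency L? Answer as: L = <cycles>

L = 5

From hop 0 (5) to hop 1 (10): +5 cycles.
One hop costs L cycles, so L = 5.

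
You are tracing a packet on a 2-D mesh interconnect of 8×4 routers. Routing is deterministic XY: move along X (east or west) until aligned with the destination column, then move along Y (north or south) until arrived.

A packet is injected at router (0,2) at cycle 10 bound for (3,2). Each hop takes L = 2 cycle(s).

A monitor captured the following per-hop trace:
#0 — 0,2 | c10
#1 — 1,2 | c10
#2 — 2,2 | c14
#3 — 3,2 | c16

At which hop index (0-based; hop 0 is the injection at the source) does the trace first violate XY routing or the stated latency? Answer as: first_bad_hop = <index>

first_bad_hop = 1

[1] (+1,+0) / 0c ⇒ BAD: Δcyc=0≠L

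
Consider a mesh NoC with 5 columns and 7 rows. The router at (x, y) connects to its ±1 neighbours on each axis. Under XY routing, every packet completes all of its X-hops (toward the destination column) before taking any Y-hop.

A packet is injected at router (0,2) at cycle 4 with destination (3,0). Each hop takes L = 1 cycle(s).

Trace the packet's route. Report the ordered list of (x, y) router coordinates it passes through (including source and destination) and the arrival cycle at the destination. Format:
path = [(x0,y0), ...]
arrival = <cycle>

src (0,2)  cyc=4
E→(1,2)  cyc=5
E→(2,2)  cyc=6
E→(3,2)  cyc=7
S→(3,1)  cyc=8
S→(3,0)  cyc=9

path = [(0,2), (1,2), (2,2), (3,2), (3,1), (3,0)]
arrival = 9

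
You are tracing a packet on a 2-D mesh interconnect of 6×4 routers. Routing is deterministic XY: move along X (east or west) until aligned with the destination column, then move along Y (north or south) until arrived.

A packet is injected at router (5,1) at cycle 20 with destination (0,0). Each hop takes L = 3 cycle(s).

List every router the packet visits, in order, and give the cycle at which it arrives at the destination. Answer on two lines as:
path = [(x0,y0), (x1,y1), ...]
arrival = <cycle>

t=20: at (5,1)
t=23: at (4,1) after W
t=26: at (3,1) after W
t=29: at (2,1) after W
t=32: at (1,1) after W
t=35: at (0,1) after W
t=38: at (0,0) after S

path = [(5,1), (4,1), (3,1), (2,1), (1,1), (0,1), (0,0)]
arrival = 38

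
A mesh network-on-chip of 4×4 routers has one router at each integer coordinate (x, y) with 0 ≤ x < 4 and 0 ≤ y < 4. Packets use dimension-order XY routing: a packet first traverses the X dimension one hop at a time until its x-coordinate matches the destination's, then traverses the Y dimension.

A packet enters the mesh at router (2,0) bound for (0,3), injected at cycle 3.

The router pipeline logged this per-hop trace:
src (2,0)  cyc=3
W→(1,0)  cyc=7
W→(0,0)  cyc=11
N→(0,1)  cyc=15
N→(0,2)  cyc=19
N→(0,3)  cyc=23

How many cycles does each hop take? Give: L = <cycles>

cyc[1] − cyc[0] = 7 − 3 = 4.
Each hop adds L, hence L = 4.

L = 4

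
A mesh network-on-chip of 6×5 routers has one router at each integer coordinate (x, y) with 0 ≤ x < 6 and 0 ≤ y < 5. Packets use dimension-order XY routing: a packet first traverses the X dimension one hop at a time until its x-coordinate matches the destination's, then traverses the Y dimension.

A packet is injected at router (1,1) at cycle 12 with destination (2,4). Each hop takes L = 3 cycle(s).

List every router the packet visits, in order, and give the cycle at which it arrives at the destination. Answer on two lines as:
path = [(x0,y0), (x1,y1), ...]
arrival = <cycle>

  0. router=(1,1) cycle=12 (inject)
  1. router=(2,1) cycle=15 dir=E
  2. router=(2,2) cycle=18 dir=N
  3. router=(2,3) cycle=21 dir=N
  4. router=(2,4) cycle=24 dir=N

path = [(1,1), (2,1), (2,2), (2,3), (2,4)]
arrival = 24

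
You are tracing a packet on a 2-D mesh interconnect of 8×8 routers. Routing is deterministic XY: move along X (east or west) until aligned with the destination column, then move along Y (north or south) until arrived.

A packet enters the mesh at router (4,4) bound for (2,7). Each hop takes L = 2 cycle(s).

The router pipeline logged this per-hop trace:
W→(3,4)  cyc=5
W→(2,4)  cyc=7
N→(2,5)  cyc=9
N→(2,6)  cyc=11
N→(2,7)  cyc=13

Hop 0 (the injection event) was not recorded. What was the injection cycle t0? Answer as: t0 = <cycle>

t0 = 3

Hop 1 reached at cycle 5; hop k is at t0 + k·L.
Therefore t0 = 5 − L = 3.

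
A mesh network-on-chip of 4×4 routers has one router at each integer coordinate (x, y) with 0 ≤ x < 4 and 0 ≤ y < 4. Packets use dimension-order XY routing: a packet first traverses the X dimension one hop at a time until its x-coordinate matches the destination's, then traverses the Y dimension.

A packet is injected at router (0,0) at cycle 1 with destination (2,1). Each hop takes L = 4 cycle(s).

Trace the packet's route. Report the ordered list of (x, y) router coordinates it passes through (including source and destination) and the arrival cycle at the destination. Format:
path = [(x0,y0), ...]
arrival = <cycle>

src (0,0)  cyc=1
E→(1,0)  cyc=5
E→(2,0)  cyc=9
N→(2,1)  cyc=13

path = [(0,0), (1,0), (2,0), (2,1)]
arrival = 13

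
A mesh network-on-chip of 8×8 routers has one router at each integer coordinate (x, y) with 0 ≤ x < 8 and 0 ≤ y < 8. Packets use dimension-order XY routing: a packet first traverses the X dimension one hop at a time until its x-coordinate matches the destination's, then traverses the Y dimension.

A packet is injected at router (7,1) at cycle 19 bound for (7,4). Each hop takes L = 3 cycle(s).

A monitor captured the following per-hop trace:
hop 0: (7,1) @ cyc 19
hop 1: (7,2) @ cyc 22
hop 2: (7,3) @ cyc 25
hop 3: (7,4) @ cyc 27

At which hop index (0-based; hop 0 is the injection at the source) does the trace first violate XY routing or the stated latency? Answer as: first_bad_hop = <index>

check 1→ d=(0,1) cyc+3: ok
check 2→ d=(0,1) cyc+3: ok
check 3→ d=(0,1) cyc+2: BAD: Δcyc=2≠L

first_bad_hop = 3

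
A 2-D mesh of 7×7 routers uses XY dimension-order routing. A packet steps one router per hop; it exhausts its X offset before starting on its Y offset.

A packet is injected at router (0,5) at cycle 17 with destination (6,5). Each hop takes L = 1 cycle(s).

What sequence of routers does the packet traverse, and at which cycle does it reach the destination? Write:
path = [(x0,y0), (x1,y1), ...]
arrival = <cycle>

path = [(0,5), (1,5), (2,5), (3,5), (4,5), (5,5), (6,5)]
arrival = 23

t=17: at (0,5)
t=18: at (1,5) after E
t=19: at (2,5) after E
t=20: at (3,5) after E
t=21: at (4,5) after E
t=22: at (5,5) after E
t=23: at (6,5) after E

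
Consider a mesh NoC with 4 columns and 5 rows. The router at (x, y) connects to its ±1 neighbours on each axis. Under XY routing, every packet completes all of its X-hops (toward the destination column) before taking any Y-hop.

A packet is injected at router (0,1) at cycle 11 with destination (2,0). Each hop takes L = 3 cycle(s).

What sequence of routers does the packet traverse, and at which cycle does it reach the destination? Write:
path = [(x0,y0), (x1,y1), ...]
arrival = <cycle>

path = [(0,1), (1,1), (2,1), (2,0)]
arrival = 20

  0. router=(0,1) cycle=11 (inject)
  1. router=(1,1) cycle=14 dir=E
  2. router=(2,1) cycle=17 dir=E
  3. router=(2,0) cycle=20 dir=S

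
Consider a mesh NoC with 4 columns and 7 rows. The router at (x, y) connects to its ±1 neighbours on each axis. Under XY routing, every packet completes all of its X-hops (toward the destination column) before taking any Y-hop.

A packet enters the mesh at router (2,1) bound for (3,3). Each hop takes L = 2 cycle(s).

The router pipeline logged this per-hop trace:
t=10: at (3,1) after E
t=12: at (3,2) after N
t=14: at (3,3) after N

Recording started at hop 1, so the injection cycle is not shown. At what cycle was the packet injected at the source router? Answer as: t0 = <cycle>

The first recorded entry is hop 1 at cycle 10.
Therefore t0 = 10 − L = 8.

t0 = 8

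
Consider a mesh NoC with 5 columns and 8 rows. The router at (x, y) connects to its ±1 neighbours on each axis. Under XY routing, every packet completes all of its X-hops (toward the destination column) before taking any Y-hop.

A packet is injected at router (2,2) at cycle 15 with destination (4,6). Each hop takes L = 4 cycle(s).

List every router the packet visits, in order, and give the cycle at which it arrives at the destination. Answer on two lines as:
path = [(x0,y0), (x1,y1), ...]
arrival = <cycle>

src (2,2)  cyc=15
E→(3,2)  cyc=19
E→(4,2)  cyc=23
N→(4,3)  cyc=27
N→(4,4)  cyc=31
N→(4,5)  cyc=35
N→(4,6)  cyc=39

path = [(2,2), (3,2), (4,2), (4,3), (4,4), (4,5), (4,6)]
arrival = 39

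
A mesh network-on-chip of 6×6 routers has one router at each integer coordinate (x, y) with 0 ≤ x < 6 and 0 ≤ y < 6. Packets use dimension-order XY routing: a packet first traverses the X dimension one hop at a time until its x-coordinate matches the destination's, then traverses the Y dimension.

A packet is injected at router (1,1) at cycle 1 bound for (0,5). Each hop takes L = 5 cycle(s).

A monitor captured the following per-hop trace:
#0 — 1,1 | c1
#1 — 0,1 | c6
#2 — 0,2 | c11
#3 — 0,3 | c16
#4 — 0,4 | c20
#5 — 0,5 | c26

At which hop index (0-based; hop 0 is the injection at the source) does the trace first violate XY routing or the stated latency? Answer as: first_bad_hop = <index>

check 1→ d=(-1,0) cyc+5: ok
check 2→ d=(0,1) cyc+5: ok
check 3→ d=(0,1) cyc+5: ok
check 4→ d=(0,1) cyc+4: BAD: Δcyc=4≠L

first_bad_hop = 4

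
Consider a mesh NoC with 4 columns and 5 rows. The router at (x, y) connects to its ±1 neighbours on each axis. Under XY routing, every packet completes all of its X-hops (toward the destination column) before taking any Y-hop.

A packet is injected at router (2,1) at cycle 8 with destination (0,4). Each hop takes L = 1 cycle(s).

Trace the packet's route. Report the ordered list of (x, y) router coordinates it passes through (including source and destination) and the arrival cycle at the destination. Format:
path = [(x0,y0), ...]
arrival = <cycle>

[0] x=2 y=1 t=8
[1] x=1 y=1 t=9 →W
[2] x=0 y=1 t=10 →W
[3] x=0 y=2 t=11 →N
[4] x=0 y=3 t=12 →N
[5] x=0 y=4 t=13 →N

path = [(2,1), (1,1), (0,1), (0,2), (0,3), (0,4)]
arrival = 13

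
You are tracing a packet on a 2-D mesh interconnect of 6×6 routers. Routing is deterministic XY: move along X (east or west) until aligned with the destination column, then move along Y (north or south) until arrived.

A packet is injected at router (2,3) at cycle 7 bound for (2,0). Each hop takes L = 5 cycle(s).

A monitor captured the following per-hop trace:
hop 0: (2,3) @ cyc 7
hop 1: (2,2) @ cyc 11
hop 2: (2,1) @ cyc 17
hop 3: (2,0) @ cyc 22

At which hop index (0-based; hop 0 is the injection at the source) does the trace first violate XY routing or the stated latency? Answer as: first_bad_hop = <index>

check 1→ d=(0,-1) cyc+4: BAD: Δcyc=4≠L

first_bad_hop = 1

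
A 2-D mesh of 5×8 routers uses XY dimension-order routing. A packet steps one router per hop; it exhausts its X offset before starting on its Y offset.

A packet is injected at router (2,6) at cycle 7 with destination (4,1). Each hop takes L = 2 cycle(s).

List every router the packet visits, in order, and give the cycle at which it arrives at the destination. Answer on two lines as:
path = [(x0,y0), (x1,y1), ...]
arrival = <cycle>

path = [(2,6), (3,6), (4,6), (4,5), (4,4), (4,3), (4,2), (4,1)]
arrival = 21

  0. router=(2,6) cycle=7 (inject)
  1. router=(3,6) cycle=9 dir=E
  2. router=(4,6) cycle=11 dir=E
  3. router=(4,5) cycle=13 dir=S
  4. router=(4,4) cycle=15 dir=S
  5. router=(4,3) cycle=17 dir=S
  6. router=(4,2) cycle=19 dir=S
  7. router=(4,1) cycle=21 dir=S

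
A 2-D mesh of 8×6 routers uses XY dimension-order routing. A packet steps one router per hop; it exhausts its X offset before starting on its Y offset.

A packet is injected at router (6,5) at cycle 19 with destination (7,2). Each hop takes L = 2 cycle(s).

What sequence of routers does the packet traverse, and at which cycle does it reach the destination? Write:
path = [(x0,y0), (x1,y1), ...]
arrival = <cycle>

hop 0: (6,5) @ cyc 19
hop 1: (7,5) @ cyc 21  [E]
hop 2: (7,4) @ cyc 23  [S]
hop 3: (7,3) @ cyc 25  [S]
hop 4: (7,2) @ cyc 27  [S]

path = [(6,5), (7,5), (7,4), (7,3), (7,2)]
arrival = 27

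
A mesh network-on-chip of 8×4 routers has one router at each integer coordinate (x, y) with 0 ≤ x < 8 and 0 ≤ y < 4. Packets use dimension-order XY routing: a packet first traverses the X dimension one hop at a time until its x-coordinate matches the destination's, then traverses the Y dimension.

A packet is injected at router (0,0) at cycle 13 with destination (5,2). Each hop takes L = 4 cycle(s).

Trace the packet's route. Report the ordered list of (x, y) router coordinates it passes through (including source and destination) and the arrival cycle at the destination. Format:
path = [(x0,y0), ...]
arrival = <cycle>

path = [(0,0), (1,0), (2,0), (3,0), (4,0), (5,0), (5,1), (5,2)]
arrival = 41

[0] x=0 y=0 t=13
[1] x=1 y=0 t=17 →E
[2] x=2 y=0 t=21 →E
[3] x=3 y=0 t=25 →E
[4] x=4 y=0 t=29 →E
[5] x=5 y=0 t=33 →E
[6] x=5 y=1 t=37 →N
[7] x=5 y=2 t=41 →N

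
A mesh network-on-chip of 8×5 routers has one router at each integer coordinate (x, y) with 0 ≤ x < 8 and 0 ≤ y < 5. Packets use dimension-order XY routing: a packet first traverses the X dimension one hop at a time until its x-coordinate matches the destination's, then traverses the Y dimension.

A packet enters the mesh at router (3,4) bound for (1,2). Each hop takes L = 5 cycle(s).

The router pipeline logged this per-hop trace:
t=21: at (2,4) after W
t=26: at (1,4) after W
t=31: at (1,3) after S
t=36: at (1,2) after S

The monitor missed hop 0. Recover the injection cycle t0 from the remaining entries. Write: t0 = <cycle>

The first recorded entry is hop 1 at cycle 21.
Subtract one hop: t0 = 21 − 5 = 16.

t0 = 16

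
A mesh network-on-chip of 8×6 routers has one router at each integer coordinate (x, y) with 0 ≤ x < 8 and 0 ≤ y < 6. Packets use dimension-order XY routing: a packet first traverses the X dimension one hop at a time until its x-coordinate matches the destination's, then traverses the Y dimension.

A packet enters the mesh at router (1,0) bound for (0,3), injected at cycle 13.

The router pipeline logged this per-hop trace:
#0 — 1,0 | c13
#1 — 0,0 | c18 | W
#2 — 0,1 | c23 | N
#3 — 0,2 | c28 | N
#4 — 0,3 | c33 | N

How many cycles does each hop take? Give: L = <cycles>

L = 5

From hop 0 (13) to hop 1 (18): +5 cycles.
Per-hop latency L = Δcyc = 5.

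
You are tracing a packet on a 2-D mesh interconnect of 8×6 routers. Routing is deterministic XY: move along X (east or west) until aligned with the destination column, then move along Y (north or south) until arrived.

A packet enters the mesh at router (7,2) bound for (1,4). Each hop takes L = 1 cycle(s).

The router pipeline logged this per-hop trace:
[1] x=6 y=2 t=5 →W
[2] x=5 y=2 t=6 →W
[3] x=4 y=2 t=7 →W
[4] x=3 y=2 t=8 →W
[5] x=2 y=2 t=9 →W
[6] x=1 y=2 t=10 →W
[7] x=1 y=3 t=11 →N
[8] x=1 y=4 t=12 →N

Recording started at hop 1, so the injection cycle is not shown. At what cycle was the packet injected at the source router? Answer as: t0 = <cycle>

t0 = 4

cyc[1] = 5 and cyc[k] = t0 + k·L for every k.
Therefore t0 = 5 − L = 4.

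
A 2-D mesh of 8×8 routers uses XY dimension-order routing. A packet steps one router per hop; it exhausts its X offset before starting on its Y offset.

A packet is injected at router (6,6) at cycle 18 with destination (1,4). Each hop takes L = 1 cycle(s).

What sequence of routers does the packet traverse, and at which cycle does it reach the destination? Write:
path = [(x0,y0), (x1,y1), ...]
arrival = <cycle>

  0. router=(6,6) cycle=18 (inject)
  1. router=(5,6) cycle=19 dir=W
  2. router=(4,6) cycle=20 dir=W
  3. router=(3,6) cycle=21 dir=W
  4. router=(2,6) cycle=22 dir=W
  5. router=(1,6) cycle=23 dir=W
  6. router=(1,5) cycle=24 dir=S
  7. router=(1,4) cycle=25 dir=S

path = [(6,6), (5,6), (4,6), (3,6), (2,6), (1,6), (1,5), (1,4)]
arrival = 25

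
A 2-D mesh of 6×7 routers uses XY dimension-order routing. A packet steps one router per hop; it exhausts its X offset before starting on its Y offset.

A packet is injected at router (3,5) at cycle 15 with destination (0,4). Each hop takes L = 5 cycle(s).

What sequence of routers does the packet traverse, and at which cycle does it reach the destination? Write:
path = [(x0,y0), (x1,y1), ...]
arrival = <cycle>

path = [(3,5), (2,5), (1,5), (0,5), (0,4)]
arrival = 35

  0. router=(3,5) cycle=15 (inject)
  1. router=(2,5) cycle=20 dir=W
  2. router=(1,5) cycle=25 dir=W
  3. router=(0,5) cycle=30 dir=W
  4. router=(0,4) cycle=35 dir=S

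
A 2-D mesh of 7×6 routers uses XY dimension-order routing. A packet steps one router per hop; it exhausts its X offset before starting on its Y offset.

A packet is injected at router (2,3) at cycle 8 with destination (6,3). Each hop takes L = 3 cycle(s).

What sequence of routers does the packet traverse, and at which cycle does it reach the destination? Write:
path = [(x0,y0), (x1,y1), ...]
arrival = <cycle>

[0] x=2 y=3 t=8
[1] x=3 y=3 t=11 →E
[2] x=4 y=3 t=14 →E
[3] x=5 y=3 t=17 →E
[4] x=6 y=3 t=20 →E

path = [(2,3), (3,3), (4,3), (5,3), (6,3)]
arrival = 20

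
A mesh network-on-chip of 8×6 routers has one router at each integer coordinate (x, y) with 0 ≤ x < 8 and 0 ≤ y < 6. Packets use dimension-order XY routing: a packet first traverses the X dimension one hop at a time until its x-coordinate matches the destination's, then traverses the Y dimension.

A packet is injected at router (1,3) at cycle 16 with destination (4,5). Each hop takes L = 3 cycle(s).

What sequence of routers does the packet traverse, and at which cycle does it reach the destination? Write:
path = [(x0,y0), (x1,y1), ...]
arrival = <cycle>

#0 — 1,3 | c16
#1 — 2,3 | c19 | E
#2 — 3,3 | c22 | E
#3 — 4,3 | c25 | E
#4 — 4,4 | c28 | N
#5 — 4,5 | c31 | N

path = [(1,3), (2,3), (3,3), (4,3), (4,4), (4,5)]
arrival = 31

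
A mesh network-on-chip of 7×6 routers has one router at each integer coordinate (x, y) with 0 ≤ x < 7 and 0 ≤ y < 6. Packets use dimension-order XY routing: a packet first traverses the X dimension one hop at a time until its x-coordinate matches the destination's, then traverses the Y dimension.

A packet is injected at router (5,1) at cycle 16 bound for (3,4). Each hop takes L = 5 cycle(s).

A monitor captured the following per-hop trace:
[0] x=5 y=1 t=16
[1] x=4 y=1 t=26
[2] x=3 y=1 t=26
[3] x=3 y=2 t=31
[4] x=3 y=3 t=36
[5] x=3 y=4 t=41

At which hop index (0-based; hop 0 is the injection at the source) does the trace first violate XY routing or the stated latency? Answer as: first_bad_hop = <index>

check 1→ d=(-1,0) cyc+10: BAD: Δcyc=10≠L

first_bad_hop = 1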